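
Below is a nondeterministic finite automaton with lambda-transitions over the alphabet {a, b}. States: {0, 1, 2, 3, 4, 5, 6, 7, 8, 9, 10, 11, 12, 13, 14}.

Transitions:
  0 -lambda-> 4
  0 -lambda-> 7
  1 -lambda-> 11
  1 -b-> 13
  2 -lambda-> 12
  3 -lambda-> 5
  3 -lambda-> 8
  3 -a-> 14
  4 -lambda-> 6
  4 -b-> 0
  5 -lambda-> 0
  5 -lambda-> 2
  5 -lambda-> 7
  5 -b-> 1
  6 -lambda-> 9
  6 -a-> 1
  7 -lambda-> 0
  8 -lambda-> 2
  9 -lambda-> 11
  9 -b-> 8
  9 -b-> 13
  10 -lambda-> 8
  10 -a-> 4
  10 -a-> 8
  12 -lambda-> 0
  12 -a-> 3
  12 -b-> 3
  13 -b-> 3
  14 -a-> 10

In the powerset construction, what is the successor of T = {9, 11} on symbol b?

{0, 2, 4, 6, 7, 8, 9, 11, 12, 13}

9 on b → {8, 13}.
No b-transition from 11.
Union after reading b: {8, 13}.
Now take the lambda-closure:
From 8 via lambda: add 2.
From 2 via lambda: add 12.
From 12 via lambda: add 0.
From 0 via lambda: add 4, 7.
From 4 via lambda: add 6.
From 6 via lambda: add 9.
From 9 via lambda: add 11.
No new states can be added; the closed set is {0, 2, 4, 6, 7, 8, 9, 11, 12, 13}.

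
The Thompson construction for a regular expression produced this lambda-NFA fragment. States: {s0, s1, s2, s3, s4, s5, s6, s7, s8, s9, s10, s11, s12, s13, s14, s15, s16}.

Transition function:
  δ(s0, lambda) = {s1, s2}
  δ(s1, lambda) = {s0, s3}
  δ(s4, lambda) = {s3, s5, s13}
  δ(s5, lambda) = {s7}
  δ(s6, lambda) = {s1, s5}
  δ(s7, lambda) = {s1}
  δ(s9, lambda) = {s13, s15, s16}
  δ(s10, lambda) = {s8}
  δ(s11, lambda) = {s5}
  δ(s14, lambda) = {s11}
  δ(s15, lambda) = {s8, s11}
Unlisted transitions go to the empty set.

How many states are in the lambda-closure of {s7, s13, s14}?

Start with {s7, s13, s14}.
From s7 via lambda: add s1.
From s14 via lambda: add s11.
From s1 via lambda: add s0, s3.
From s11 via lambda: add s5.
From s0 via lambda: add s2.
lambda-closure = {s0, s1, s2, s3, s5, s7, s11, s13, s14}, which has 9 states.

9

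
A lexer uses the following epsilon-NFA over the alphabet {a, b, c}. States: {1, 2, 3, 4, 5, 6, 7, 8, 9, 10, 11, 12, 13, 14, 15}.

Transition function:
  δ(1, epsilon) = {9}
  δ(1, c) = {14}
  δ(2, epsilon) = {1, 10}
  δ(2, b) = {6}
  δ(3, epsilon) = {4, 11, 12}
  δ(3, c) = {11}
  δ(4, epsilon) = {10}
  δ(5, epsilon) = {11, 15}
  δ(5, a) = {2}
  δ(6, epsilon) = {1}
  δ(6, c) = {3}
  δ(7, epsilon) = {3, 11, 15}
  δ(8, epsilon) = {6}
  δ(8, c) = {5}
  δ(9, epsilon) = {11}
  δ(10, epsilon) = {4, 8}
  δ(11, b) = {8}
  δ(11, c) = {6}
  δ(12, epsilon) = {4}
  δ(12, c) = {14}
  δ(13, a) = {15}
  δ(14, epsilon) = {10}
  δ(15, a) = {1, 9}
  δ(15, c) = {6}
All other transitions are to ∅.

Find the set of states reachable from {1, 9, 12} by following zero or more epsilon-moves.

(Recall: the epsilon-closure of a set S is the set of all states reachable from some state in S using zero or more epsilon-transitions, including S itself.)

{1, 4, 6, 8, 9, 10, 11, 12}

Start with {1, 9, 12}.
From 9 via epsilon: add 11.
From 12 via epsilon: add 4.
From 4 via epsilon: add 10.
From 10 via epsilon: add 8.
From 8 via epsilon: add 6.
No new states can be added; the closed set is {1, 4, 6, 8, 9, 10, 11, 12}.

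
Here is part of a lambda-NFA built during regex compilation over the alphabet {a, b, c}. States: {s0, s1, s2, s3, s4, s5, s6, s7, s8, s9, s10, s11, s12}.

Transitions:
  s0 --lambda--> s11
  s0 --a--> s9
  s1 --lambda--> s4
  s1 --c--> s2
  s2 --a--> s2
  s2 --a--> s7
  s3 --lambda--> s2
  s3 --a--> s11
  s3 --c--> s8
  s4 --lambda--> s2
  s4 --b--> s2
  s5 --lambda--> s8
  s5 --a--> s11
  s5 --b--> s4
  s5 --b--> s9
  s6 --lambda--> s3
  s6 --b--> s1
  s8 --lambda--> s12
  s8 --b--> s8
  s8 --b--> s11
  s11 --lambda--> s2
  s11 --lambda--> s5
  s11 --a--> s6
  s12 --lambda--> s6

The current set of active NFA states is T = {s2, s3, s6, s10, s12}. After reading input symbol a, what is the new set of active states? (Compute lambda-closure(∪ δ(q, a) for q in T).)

s2 on a → {s2, s7}.
s3 on a → {s11}.
No a-transition from s6, s10, s12.
Union after reading a: {s2, s7, s11}.
Now take the lambda-closure:
From s11 via lambda: add s5.
From s5 via lambda: add s8.
From s8 via lambda: add s12.
From s12 via lambda: add s6.
From s6 via lambda: add s3.
No new states can be added; the closed set is {s2, s3, s5, s6, s7, s8, s11, s12}.

{s2, s3, s5, s6, s7, s8, s11, s12}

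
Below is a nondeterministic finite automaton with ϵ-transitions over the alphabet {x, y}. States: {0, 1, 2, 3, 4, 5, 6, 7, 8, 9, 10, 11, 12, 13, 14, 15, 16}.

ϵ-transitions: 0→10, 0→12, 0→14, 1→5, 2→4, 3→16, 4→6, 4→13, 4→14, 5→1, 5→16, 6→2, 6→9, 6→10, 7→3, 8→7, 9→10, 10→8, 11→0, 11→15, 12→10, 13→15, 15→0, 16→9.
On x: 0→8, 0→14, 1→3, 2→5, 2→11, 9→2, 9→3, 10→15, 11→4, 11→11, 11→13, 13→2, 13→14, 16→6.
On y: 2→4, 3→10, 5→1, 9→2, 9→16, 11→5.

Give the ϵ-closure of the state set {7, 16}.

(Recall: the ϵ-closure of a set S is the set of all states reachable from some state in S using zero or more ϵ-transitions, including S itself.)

Start with {7, 16}.
From 7 via ϵ: add 3.
From 16 via ϵ: add 9.
From 9 via ϵ: add 10.
From 10 via ϵ: add 8.
No new states can be added; the closed set is {3, 7, 8, 9, 10, 16}.

{3, 7, 8, 9, 10, 16}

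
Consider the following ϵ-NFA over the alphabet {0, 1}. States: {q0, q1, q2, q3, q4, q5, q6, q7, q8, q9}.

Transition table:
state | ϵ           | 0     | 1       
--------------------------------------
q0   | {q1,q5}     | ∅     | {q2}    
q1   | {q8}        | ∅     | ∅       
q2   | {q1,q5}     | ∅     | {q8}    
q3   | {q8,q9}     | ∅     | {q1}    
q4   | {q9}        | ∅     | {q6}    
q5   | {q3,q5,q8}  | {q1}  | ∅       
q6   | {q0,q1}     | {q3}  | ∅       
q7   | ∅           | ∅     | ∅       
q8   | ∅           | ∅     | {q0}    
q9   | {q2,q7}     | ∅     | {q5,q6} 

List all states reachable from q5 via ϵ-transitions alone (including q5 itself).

Start with {q5}.
From q5 via ϵ: add q3, q8.
From q3 via ϵ: add q9.
From q9 via ϵ: add q2, q7.
From q2 via ϵ: add q1.
No new states can be added; the closed set is {q1, q2, q3, q5, q7, q8, q9}.

{q1, q2, q3, q5, q7, q8, q9}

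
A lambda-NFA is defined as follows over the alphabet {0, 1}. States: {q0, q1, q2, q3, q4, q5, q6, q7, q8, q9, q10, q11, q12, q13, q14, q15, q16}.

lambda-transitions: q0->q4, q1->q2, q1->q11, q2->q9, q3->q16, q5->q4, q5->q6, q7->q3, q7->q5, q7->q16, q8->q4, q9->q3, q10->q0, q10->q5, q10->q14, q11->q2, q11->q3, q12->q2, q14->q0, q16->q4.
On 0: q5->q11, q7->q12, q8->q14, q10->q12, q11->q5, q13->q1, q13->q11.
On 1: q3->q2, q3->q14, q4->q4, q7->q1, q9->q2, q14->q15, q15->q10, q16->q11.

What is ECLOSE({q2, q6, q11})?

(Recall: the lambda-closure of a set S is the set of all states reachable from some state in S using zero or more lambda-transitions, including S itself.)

{q2, q3, q4, q6, q9, q11, q16}

Start with {q2, q6, q11}.
From q2 via lambda: add q9.
From q11 via lambda: add q3.
From q3 via lambda: add q16.
From q16 via lambda: add q4.
No new states can be added; the closed set is {q2, q3, q4, q6, q9, q11, q16}.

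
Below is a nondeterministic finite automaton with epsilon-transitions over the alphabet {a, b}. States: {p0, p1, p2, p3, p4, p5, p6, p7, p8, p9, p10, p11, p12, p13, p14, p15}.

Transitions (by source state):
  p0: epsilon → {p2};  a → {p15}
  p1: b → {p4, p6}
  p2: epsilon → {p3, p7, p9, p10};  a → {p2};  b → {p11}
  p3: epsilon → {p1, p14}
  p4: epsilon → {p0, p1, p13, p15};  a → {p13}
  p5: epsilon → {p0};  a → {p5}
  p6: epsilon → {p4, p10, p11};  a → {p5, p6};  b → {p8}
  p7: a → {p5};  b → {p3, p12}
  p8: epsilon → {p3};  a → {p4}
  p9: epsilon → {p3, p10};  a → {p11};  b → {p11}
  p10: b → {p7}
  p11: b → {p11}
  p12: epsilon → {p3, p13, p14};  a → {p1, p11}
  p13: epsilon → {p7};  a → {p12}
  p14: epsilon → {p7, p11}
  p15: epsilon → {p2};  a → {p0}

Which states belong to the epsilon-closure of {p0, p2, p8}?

Start with {p0, p2, p8}.
From p2 via epsilon: add p3, p7, p9, p10.
From p3 via epsilon: add p1, p14.
From p14 via epsilon: add p11.
No new states can be added; the closed set is {p0, p1, p2, p3, p7, p8, p9, p10, p11, p14}.

{p0, p1, p2, p3, p7, p8, p9, p10, p11, p14}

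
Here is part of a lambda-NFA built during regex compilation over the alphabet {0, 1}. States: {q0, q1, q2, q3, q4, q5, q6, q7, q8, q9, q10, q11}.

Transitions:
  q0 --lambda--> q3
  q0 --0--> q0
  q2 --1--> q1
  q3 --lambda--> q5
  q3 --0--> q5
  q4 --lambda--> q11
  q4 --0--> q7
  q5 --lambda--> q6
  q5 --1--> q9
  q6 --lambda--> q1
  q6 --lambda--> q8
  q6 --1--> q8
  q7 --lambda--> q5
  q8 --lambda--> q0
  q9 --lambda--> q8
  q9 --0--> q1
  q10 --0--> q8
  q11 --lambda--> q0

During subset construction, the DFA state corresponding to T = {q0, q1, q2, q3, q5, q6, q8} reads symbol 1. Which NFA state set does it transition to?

q2 on 1 → {q1}.
q5 on 1 → {q9}.
q6 on 1 → {q8}.
No 1-transition from q0, q1, q3, q8.
Union after reading 1: {q1, q8, q9}.
Now take the lambda-closure:
From q8 via lambda: add q0.
From q0 via lambda: add q3.
From q3 via lambda: add q5.
From q5 via lambda: add q6.
No new states can be added; the closed set is {q0, q1, q3, q5, q6, q8, q9}.

{q0, q1, q3, q5, q6, q8, q9}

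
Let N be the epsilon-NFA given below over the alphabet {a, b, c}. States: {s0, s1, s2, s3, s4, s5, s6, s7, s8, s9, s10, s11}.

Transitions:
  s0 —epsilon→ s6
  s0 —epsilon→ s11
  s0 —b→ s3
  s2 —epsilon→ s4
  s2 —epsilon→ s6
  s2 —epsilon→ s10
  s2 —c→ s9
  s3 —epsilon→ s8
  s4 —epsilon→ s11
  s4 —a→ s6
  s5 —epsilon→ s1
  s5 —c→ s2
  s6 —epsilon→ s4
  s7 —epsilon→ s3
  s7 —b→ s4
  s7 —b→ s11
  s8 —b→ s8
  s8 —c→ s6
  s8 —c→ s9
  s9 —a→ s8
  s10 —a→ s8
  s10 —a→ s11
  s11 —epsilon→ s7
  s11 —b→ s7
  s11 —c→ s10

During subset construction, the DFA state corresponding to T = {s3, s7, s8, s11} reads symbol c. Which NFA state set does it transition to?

s8 on c → {s6, s9}.
s11 on c → {s10}.
No c-transition from s3, s7.
Union after reading c: {s6, s9, s10}.
Now take the epsilon-closure:
From s6 via epsilon: add s4.
From s4 via epsilon: add s11.
From s11 via epsilon: add s7.
From s7 via epsilon: add s3.
From s3 via epsilon: add s8.
No new states can be added; the closed set is {s3, s4, s6, s7, s8, s9, s10, s11}.

{s3, s4, s6, s7, s8, s9, s10, s11}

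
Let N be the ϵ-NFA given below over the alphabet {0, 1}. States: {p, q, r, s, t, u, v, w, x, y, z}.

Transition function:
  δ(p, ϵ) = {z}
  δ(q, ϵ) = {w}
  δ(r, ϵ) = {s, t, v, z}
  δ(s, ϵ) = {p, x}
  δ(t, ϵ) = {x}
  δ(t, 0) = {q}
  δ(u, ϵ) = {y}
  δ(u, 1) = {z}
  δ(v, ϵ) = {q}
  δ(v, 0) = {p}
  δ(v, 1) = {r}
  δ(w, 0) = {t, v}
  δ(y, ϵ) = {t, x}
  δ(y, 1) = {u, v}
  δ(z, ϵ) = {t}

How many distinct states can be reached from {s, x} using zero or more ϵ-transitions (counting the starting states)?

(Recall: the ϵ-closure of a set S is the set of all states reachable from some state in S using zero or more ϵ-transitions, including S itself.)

Start with {s, x}.
From s via ϵ: add p.
From p via ϵ: add z.
From z via ϵ: add t.
ϵ-closure = {p, s, t, x, z}, which has 5 states.

5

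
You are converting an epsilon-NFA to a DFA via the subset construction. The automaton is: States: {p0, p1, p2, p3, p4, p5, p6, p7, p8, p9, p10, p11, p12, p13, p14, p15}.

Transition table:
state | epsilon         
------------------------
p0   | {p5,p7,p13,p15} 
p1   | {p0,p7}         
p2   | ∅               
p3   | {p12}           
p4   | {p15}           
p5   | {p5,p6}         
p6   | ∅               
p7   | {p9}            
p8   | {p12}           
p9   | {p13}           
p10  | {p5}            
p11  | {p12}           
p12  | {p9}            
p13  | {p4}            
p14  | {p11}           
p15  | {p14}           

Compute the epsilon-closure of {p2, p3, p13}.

Start with {p2, p3, p13}.
From p3 via epsilon: add p12.
From p13 via epsilon: add p4.
From p4 via epsilon: add p15.
From p12 via epsilon: add p9.
From p15 via epsilon: add p14.
From p14 via epsilon: add p11.
No new states can be added; the closed set is {p2, p3, p4, p9, p11, p12, p13, p14, p15}.

{p2, p3, p4, p9, p11, p12, p13, p14, p15}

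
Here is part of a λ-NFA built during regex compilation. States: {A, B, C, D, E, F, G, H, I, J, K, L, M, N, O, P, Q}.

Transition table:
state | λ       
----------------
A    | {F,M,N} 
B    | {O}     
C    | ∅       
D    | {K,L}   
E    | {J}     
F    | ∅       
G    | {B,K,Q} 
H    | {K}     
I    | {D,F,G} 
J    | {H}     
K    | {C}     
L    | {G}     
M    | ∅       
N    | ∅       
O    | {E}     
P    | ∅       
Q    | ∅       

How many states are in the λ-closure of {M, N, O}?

8

Start with {M, N, O}.
From O via λ: add E.
From E via λ: add J.
From J via λ: add H.
From H via λ: add K.
From K via λ: add C.
λ-closure = {C, E, H, J, K, M, N, O}, which has 8 states.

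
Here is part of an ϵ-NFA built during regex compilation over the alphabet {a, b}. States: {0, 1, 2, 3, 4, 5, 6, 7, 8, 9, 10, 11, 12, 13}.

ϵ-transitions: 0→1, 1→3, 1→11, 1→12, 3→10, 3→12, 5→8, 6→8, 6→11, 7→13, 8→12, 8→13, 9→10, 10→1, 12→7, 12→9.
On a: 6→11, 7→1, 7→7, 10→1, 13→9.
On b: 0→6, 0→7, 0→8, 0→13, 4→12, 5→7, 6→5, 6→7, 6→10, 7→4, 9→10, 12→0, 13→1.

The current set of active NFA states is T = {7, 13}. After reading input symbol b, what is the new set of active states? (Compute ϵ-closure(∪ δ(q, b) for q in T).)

7 on b → {4}.
13 on b → {1}.
Union after reading b: {1, 4}.
Now take the ϵ-closure:
From 1 via ϵ: add 3, 11, 12.
From 3 via ϵ: add 10.
From 12 via ϵ: add 7, 9.
From 7 via ϵ: add 13.
No new states can be added; the closed set is {1, 3, 4, 7, 9, 10, 11, 12, 13}.

{1, 3, 4, 7, 9, 10, 11, 12, 13}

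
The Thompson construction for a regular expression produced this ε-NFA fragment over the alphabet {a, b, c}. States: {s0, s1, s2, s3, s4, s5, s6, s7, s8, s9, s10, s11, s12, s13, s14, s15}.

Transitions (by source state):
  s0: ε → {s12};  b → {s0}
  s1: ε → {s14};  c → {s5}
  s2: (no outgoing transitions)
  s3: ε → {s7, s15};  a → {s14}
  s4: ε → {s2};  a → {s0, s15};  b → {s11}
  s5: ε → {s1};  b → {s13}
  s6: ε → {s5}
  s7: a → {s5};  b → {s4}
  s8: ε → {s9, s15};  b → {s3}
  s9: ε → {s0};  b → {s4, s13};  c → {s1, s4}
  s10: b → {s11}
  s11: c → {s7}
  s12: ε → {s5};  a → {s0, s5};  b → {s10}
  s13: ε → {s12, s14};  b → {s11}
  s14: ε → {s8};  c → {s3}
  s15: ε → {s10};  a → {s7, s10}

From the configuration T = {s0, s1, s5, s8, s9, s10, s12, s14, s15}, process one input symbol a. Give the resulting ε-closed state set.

s12 on a → {s0, s5}.
s15 on a → {s7, s10}.
No a-transition from s0, s1, s5, s8, s9, s10, s14.
Union after reading a: {s0, s5, s7, s10}.
Now take the ε-closure:
From s0 via ε: add s12.
From s5 via ε: add s1.
From s1 via ε: add s14.
From s14 via ε: add s8.
From s8 via ε: add s9, s15.
No new states can be added; the closed set is {s0, s1, s5, s7, s8, s9, s10, s12, s14, s15}.

{s0, s1, s5, s7, s8, s9, s10, s12, s14, s15}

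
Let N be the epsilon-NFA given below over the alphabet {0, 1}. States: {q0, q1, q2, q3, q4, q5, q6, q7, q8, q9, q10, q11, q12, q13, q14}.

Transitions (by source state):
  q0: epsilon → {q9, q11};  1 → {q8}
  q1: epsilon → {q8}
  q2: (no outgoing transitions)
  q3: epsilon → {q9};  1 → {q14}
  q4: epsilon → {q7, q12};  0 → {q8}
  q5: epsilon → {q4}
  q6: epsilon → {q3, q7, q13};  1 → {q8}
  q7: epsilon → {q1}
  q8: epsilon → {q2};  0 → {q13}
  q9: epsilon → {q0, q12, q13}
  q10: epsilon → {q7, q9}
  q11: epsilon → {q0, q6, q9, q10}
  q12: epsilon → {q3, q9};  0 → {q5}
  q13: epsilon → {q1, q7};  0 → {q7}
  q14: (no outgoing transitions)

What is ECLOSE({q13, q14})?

{q1, q2, q7, q8, q13, q14}

Start with {q13, q14}.
From q13 via epsilon: add q1, q7.
From q1 via epsilon: add q8.
From q8 via epsilon: add q2.
No new states can be added; the closed set is {q1, q2, q7, q8, q13, q14}.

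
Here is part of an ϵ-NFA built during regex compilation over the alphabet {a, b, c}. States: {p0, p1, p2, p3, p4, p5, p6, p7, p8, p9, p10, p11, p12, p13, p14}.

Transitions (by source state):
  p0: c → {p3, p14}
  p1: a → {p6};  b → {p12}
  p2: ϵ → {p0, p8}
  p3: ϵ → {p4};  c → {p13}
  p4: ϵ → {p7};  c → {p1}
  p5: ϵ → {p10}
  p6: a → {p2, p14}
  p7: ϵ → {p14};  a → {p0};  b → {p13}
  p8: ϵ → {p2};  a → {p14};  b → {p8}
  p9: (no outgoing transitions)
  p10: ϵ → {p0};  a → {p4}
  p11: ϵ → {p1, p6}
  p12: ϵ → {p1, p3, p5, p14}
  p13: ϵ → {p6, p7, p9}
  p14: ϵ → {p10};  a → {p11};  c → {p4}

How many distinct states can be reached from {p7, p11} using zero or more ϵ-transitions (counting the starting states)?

Start with {p7, p11}.
From p7 via ϵ: add p14.
From p11 via ϵ: add p1, p6.
From p14 via ϵ: add p10.
From p10 via ϵ: add p0.
ϵ-closure = {p0, p1, p6, p7, p10, p11, p14}, which has 7 states.

7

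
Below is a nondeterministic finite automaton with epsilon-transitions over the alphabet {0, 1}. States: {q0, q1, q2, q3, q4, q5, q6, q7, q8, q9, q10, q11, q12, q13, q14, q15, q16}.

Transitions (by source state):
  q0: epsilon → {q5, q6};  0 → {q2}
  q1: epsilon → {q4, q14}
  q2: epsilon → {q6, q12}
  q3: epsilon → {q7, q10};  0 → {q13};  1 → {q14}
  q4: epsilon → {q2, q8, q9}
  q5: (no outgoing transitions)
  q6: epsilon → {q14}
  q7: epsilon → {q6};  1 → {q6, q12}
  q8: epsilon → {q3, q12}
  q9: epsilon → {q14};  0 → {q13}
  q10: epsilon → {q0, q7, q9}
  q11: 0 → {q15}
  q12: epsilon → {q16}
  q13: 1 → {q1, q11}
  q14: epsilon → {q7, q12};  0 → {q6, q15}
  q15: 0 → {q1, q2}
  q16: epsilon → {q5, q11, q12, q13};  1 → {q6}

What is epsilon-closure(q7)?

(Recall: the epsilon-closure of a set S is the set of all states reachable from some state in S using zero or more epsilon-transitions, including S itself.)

{q5, q6, q7, q11, q12, q13, q14, q16}

Start with {q7}.
From q7 via epsilon: add q6.
From q6 via epsilon: add q14.
From q14 via epsilon: add q12.
From q12 via epsilon: add q16.
From q16 via epsilon: add q5, q11, q13.
No new states can be added; the closed set is {q5, q6, q7, q11, q12, q13, q14, q16}.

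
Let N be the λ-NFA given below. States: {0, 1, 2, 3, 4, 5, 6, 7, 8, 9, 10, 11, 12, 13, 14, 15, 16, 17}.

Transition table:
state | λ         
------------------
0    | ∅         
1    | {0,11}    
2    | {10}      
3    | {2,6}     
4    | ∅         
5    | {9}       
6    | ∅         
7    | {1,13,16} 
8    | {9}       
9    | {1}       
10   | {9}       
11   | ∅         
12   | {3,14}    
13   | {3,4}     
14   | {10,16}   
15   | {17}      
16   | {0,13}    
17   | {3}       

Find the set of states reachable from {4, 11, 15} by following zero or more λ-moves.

Start with {4, 11, 15}.
From 15 via λ: add 17.
From 17 via λ: add 3.
From 3 via λ: add 2, 6.
From 2 via λ: add 10.
From 10 via λ: add 9.
From 9 via λ: add 1.
From 1 via λ: add 0.
No new states can be added; the closed set is {0, 1, 2, 3, 4, 6, 9, 10, 11, 15, 17}.

{0, 1, 2, 3, 4, 6, 9, 10, 11, 15, 17}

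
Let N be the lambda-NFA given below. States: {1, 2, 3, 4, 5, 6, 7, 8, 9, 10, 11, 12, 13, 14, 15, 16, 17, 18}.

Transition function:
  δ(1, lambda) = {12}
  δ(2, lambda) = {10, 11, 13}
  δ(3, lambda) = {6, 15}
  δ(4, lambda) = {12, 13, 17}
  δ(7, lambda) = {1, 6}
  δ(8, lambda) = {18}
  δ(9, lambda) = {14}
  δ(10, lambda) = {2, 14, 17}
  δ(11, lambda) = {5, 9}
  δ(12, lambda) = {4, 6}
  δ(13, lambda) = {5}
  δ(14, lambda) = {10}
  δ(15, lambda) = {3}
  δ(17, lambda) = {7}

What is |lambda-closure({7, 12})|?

8

Start with {7, 12}.
From 7 via lambda: add 1, 6.
From 12 via lambda: add 4.
From 4 via lambda: add 13, 17.
From 13 via lambda: add 5.
lambda-closure = {1, 4, 5, 6, 7, 12, 13, 17}, which has 8 states.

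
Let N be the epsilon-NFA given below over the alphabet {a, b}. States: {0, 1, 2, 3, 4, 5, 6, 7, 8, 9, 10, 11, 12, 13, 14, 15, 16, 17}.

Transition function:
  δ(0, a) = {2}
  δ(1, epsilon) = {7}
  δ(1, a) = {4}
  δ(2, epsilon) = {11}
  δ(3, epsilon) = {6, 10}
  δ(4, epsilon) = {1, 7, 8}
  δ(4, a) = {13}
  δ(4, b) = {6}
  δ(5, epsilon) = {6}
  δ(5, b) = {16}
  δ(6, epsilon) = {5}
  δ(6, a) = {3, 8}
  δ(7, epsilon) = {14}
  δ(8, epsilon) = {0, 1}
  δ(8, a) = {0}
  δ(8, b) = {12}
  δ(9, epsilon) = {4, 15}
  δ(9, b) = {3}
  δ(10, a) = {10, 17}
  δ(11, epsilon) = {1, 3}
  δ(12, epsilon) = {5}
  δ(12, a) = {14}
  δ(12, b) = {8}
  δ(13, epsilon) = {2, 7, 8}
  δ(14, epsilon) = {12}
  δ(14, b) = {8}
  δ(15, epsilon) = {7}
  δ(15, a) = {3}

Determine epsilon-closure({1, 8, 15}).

{0, 1, 5, 6, 7, 8, 12, 14, 15}

Start with {1, 8, 15}.
From 1 via epsilon: add 7.
From 8 via epsilon: add 0.
From 7 via epsilon: add 14.
From 14 via epsilon: add 12.
From 12 via epsilon: add 5.
From 5 via epsilon: add 6.
No new states can be added; the closed set is {0, 1, 5, 6, 7, 8, 12, 14, 15}.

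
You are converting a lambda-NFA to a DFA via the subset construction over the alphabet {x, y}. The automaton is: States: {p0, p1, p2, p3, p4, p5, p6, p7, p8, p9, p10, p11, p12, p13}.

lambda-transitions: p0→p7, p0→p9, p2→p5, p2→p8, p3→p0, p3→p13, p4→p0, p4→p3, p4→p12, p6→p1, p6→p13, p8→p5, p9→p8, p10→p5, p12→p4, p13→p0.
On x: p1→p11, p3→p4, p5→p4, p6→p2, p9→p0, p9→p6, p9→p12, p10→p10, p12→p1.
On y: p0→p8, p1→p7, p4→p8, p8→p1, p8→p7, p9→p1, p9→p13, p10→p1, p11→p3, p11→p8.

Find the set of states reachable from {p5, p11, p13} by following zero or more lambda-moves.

{p0, p5, p7, p8, p9, p11, p13}

Start with {p5, p11, p13}.
From p13 via lambda: add p0.
From p0 via lambda: add p7, p9.
From p9 via lambda: add p8.
No new states can be added; the closed set is {p0, p5, p7, p8, p9, p11, p13}.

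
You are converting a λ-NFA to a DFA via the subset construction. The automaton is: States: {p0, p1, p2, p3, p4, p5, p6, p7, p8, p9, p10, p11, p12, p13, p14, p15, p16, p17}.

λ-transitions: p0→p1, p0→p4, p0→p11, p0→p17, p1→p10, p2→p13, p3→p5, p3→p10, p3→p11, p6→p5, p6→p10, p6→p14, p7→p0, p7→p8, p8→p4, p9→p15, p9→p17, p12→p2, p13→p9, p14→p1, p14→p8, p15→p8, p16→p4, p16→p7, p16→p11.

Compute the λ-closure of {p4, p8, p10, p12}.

{p2, p4, p8, p9, p10, p12, p13, p15, p17}

Start with {p4, p8, p10, p12}.
From p12 via λ: add p2.
From p2 via λ: add p13.
From p13 via λ: add p9.
From p9 via λ: add p15, p17.
No new states can be added; the closed set is {p2, p4, p8, p9, p10, p12, p13, p15, p17}.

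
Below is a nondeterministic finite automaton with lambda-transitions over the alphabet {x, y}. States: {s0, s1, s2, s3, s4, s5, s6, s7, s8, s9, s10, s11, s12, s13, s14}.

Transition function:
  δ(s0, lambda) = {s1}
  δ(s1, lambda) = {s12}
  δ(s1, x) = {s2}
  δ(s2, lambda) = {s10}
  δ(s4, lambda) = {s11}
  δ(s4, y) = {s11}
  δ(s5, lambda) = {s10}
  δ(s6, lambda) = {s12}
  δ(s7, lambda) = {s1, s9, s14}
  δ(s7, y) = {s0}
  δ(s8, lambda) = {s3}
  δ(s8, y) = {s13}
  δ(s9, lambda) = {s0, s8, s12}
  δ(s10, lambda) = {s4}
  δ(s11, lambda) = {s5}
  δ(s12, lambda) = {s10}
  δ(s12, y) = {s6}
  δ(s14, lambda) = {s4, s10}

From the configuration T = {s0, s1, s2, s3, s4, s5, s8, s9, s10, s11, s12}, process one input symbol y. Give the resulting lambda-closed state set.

s4 on y → {s11}.
s8 on y → {s13}.
s12 on y → {s6}.
No y-transition from s0, s1, s2, s3, s5, s9, s10, s11.
Union after reading y: {s6, s11, s13}.
Now take the lambda-closure:
From s6 via lambda: add s12.
From s11 via lambda: add s5.
From s5 via lambda: add s10.
From s10 via lambda: add s4.
No new states can be added; the closed set is {s4, s5, s6, s10, s11, s12, s13}.

{s4, s5, s6, s10, s11, s12, s13}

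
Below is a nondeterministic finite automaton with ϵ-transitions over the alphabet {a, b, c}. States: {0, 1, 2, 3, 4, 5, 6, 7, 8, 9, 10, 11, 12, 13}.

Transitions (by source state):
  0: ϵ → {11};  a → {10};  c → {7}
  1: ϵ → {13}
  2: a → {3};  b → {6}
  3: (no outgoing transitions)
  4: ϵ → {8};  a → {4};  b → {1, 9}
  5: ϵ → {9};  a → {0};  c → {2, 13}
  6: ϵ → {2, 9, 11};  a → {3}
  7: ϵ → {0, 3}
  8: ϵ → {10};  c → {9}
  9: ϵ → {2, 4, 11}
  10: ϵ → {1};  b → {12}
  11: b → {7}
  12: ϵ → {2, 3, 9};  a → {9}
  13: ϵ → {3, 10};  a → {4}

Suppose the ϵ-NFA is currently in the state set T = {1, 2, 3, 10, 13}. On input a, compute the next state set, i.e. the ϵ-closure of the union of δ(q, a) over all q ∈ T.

2 on a → {3}.
13 on a → {4}.
No a-transition from 1, 3, 10.
Union after reading a: {3, 4}.
Now take the ϵ-closure:
From 4 via ϵ: add 8.
From 8 via ϵ: add 10.
From 10 via ϵ: add 1.
From 1 via ϵ: add 13.
No new states can be added; the closed set is {1, 3, 4, 8, 10, 13}.

{1, 3, 4, 8, 10, 13}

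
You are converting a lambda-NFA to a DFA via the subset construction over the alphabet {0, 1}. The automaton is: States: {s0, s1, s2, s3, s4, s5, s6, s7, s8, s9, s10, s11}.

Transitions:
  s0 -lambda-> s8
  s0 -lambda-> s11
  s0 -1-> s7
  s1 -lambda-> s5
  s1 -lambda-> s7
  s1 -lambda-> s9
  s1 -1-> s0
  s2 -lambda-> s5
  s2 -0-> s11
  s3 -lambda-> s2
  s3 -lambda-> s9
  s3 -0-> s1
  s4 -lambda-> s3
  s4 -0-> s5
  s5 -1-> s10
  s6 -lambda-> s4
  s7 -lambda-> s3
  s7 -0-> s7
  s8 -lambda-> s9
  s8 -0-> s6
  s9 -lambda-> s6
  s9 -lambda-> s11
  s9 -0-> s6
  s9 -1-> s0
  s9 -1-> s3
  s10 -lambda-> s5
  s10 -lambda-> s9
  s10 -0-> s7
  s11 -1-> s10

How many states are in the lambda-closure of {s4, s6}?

7

Start with {s4, s6}.
From s4 via lambda: add s3.
From s3 via lambda: add s2, s9.
From s2 via lambda: add s5.
From s9 via lambda: add s11.
lambda-closure = {s2, s3, s4, s5, s6, s9, s11}, which has 7 states.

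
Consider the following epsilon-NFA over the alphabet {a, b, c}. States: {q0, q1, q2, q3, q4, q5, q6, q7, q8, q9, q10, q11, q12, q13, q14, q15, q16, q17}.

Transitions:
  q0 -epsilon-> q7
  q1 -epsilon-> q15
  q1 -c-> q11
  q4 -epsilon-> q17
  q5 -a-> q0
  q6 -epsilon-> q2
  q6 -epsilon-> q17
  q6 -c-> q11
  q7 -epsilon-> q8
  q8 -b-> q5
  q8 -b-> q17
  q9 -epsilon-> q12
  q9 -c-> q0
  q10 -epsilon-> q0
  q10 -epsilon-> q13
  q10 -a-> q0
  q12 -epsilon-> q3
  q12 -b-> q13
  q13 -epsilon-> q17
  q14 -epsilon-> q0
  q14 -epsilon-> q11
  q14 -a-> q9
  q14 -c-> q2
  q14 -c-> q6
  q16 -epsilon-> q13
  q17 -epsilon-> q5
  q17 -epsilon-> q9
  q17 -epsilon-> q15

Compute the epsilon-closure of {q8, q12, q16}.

Start with {q8, q12, q16}.
From q12 via epsilon: add q3.
From q16 via epsilon: add q13.
From q13 via epsilon: add q17.
From q17 via epsilon: add q5, q9, q15.
No new states can be added; the closed set is {q3, q5, q8, q9, q12, q13, q15, q16, q17}.

{q3, q5, q8, q9, q12, q13, q15, q16, q17}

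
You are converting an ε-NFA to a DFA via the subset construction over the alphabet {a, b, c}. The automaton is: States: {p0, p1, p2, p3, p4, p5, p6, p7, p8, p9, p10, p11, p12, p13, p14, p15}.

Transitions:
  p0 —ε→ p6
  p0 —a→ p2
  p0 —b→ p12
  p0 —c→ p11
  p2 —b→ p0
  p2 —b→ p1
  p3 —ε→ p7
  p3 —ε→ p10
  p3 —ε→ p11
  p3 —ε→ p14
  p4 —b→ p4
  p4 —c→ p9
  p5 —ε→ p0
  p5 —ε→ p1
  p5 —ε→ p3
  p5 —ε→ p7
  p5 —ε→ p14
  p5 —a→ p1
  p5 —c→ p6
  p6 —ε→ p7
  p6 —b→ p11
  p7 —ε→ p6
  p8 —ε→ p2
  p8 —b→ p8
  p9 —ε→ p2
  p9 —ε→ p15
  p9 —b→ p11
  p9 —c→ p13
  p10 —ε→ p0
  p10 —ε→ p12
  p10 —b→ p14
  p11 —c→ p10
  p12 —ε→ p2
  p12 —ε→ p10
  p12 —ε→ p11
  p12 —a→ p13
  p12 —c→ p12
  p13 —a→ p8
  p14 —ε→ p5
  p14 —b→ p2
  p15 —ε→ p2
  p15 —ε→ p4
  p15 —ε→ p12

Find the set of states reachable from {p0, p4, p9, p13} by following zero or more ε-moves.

{p0, p2, p4, p6, p7, p9, p10, p11, p12, p13, p15}

Start with {p0, p4, p9, p13}.
From p0 via ε: add p6.
From p9 via ε: add p2, p15.
From p6 via ε: add p7.
From p15 via ε: add p12.
From p12 via ε: add p10, p11.
No new states can be added; the closed set is {p0, p2, p4, p6, p7, p9, p10, p11, p12, p13, p15}.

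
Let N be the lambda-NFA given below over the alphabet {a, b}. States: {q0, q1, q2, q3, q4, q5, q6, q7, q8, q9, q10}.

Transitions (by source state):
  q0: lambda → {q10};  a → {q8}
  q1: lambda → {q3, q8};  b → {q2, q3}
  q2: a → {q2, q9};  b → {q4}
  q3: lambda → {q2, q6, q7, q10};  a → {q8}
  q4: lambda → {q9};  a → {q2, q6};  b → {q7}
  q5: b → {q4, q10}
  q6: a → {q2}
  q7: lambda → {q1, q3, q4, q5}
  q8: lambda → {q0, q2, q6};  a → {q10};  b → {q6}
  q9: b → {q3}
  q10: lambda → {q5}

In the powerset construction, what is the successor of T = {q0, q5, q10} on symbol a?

{q0, q2, q5, q6, q8, q10}

q0 on a → {q8}.
No a-transition from q5, q10.
Union after reading a: {q8}.
Now take the lambda-closure:
From q8 via lambda: add q0, q2, q6.
From q0 via lambda: add q10.
From q10 via lambda: add q5.
No new states can be added; the closed set is {q0, q2, q5, q6, q8, q10}.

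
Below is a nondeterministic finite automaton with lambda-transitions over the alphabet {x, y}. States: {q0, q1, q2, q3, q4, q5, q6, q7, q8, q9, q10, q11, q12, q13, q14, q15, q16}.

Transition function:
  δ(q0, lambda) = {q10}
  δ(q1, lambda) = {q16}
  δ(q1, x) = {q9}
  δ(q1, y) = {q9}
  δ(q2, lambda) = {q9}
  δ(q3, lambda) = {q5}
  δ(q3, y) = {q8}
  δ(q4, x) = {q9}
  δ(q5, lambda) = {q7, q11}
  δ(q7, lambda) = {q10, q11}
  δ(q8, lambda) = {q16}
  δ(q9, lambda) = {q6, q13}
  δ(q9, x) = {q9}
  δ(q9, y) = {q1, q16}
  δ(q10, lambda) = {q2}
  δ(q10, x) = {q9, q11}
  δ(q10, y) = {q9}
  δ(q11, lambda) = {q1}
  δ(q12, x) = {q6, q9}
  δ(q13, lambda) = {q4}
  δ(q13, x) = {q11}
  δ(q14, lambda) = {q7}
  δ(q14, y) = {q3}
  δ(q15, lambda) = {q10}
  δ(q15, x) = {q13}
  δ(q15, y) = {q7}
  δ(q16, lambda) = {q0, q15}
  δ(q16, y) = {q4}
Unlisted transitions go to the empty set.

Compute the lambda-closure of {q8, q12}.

{q0, q2, q4, q6, q8, q9, q10, q12, q13, q15, q16}

Start with {q8, q12}.
From q8 via lambda: add q16.
From q16 via lambda: add q0, q15.
From q0 via lambda: add q10.
From q10 via lambda: add q2.
From q2 via lambda: add q9.
From q9 via lambda: add q6, q13.
From q13 via lambda: add q4.
No new states can be added; the closed set is {q0, q2, q4, q6, q8, q9, q10, q12, q13, q15, q16}.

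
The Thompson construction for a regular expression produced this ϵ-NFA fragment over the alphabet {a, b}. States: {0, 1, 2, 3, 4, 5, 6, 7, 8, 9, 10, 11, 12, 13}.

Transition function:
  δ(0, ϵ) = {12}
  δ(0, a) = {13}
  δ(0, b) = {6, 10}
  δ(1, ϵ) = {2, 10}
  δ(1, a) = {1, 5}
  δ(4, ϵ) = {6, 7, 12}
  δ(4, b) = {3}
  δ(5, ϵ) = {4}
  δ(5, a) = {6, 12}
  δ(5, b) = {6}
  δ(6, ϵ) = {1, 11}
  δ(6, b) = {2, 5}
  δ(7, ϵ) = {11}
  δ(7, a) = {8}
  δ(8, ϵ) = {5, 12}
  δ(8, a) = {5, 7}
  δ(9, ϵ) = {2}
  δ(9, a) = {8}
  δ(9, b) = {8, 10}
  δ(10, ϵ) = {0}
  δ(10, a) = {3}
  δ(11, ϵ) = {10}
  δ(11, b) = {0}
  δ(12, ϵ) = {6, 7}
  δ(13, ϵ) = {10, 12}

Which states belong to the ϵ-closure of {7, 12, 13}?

{0, 1, 2, 6, 7, 10, 11, 12, 13}

Start with {7, 12, 13}.
From 7 via ϵ: add 11.
From 12 via ϵ: add 6.
From 13 via ϵ: add 10.
From 6 via ϵ: add 1.
From 10 via ϵ: add 0.
From 1 via ϵ: add 2.
No new states can be added; the closed set is {0, 1, 2, 6, 7, 10, 11, 12, 13}.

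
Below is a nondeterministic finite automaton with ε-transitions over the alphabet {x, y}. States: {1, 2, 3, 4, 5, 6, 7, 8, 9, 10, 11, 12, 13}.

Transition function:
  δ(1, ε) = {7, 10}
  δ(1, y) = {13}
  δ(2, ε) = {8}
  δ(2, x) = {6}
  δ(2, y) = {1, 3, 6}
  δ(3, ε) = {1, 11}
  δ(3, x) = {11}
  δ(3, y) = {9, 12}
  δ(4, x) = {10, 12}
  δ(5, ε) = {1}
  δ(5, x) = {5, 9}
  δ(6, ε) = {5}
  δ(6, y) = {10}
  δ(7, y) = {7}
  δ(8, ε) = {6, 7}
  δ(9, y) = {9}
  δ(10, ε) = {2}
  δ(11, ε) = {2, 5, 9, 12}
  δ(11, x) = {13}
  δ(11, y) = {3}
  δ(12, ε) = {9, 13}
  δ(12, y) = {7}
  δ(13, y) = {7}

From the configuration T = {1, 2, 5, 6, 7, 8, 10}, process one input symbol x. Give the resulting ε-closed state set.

{1, 2, 5, 6, 7, 8, 9, 10}

2 on x → {6}.
5 on x → {5, 9}.
No x-transition from 1, 6, 7, 8, 10.
Union after reading x: {5, 6, 9}.
Now take the ε-closure:
From 5 via ε: add 1.
From 1 via ε: add 7, 10.
From 10 via ε: add 2.
From 2 via ε: add 8.
No new states can be added; the closed set is {1, 2, 5, 6, 7, 8, 9, 10}.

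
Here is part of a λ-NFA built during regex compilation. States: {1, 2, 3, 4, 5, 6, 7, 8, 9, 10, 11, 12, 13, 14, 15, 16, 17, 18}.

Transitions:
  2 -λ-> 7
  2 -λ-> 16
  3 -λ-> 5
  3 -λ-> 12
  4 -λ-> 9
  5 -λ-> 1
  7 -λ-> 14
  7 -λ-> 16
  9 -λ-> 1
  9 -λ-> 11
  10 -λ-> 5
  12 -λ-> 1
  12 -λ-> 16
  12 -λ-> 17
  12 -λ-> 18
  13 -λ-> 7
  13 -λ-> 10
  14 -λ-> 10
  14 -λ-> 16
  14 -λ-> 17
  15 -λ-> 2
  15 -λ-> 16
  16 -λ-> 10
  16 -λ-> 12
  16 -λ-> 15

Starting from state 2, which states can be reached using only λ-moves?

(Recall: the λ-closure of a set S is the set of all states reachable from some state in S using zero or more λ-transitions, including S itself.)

{1, 2, 5, 7, 10, 12, 14, 15, 16, 17, 18}

Start with {2}.
From 2 via λ: add 7, 16.
From 7 via λ: add 14.
From 16 via λ: add 10, 12, 15.
From 10 via λ: add 5.
From 12 via λ: add 1, 17, 18.
No new states can be added; the closed set is {1, 2, 5, 7, 10, 12, 14, 15, 16, 17, 18}.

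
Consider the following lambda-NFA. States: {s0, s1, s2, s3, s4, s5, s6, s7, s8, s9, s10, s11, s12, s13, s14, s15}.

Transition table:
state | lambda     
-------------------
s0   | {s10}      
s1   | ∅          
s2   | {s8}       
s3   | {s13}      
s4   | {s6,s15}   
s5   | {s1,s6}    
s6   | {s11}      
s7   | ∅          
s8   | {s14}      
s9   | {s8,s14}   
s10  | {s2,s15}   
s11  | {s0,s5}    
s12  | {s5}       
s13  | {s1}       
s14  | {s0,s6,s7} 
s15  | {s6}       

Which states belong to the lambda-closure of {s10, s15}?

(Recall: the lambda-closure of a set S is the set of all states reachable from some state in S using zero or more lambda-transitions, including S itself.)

Start with {s10, s15}.
From s10 via lambda: add s2.
From s15 via lambda: add s6.
From s2 via lambda: add s8.
From s6 via lambda: add s11.
From s8 via lambda: add s14.
From s11 via lambda: add s0, s5.
From s5 via lambda: add s1.
From s14 via lambda: add s7.
No new states can be added; the closed set is {s0, s1, s2, s5, s6, s7, s8, s10, s11, s14, s15}.

{s0, s1, s2, s5, s6, s7, s8, s10, s11, s14, s15}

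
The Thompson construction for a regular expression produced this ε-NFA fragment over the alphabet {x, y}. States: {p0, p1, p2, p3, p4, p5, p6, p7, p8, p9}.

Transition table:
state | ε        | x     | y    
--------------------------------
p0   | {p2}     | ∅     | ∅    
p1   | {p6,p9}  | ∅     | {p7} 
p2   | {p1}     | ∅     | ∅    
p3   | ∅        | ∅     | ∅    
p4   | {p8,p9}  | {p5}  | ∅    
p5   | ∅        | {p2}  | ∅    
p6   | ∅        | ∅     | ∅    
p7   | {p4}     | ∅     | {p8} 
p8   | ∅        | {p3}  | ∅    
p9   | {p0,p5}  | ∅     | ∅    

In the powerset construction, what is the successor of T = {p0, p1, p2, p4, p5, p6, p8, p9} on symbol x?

p4 on x → {p5}.
p5 on x → {p2}.
p8 on x → {p3}.
No x-transition from p0, p1, p2, p6, p9.
Union after reading x: {p2, p3, p5}.
Now take the ε-closure:
From p2 via ε: add p1.
From p1 via ε: add p6, p9.
From p9 via ε: add p0.
No new states can be added; the closed set is {p0, p1, p2, p3, p5, p6, p9}.

{p0, p1, p2, p3, p5, p6, p9}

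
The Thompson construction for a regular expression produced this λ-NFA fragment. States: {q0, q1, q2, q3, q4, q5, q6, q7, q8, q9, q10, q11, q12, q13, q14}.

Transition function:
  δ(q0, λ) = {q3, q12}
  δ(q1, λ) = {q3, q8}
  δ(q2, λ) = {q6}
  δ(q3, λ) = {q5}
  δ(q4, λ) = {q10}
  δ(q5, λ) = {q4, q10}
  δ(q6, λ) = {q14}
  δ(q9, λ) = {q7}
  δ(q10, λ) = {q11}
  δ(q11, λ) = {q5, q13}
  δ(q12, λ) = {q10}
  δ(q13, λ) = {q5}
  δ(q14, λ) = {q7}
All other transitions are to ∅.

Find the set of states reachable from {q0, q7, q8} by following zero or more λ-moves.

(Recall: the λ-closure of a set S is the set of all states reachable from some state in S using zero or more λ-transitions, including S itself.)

{q0, q3, q4, q5, q7, q8, q10, q11, q12, q13}

Start with {q0, q7, q8}.
From q0 via λ: add q3, q12.
From q3 via λ: add q5.
From q12 via λ: add q10.
From q5 via λ: add q4.
From q10 via λ: add q11.
From q11 via λ: add q13.
No new states can be added; the closed set is {q0, q3, q4, q5, q7, q8, q10, q11, q12, q13}.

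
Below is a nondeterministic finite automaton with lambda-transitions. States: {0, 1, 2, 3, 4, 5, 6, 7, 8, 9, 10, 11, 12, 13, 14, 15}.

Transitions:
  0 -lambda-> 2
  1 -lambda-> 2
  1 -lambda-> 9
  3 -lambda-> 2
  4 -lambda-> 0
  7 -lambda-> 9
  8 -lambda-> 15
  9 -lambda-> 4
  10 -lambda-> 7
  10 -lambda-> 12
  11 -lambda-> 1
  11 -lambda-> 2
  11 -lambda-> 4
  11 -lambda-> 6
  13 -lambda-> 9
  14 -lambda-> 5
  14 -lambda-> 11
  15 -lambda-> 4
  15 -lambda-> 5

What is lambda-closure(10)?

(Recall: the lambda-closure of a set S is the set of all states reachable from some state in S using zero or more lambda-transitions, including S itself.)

{0, 2, 4, 7, 9, 10, 12}

Start with {10}.
From 10 via lambda: add 7, 12.
From 7 via lambda: add 9.
From 9 via lambda: add 4.
From 4 via lambda: add 0.
From 0 via lambda: add 2.
No new states can be added; the closed set is {0, 2, 4, 7, 9, 10, 12}.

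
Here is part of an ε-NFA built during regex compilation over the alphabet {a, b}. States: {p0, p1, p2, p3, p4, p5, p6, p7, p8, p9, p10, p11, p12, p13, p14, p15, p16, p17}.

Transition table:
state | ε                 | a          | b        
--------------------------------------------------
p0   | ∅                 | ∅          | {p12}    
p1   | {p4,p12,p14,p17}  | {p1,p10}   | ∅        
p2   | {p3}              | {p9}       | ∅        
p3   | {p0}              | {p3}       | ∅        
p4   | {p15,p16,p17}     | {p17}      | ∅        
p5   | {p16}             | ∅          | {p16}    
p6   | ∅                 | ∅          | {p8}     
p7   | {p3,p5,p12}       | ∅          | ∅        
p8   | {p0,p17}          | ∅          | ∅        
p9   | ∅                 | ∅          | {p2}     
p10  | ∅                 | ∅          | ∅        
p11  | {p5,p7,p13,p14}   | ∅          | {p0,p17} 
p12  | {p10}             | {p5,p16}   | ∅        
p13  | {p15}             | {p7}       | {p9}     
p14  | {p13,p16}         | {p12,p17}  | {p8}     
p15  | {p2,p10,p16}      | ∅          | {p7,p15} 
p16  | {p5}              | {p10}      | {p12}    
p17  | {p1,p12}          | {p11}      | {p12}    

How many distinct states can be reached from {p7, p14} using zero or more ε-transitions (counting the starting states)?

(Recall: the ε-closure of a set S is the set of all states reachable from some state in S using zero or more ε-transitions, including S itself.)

11

Start with {p7, p14}.
From p7 via ε: add p3, p5, p12.
From p14 via ε: add p13, p16.
From p3 via ε: add p0.
From p12 via ε: add p10.
From p13 via ε: add p15.
From p15 via ε: add p2.
ε-closure = {p0, p2, p3, p5, p7, p10, p12, p13, p14, p15, p16}, which has 11 states.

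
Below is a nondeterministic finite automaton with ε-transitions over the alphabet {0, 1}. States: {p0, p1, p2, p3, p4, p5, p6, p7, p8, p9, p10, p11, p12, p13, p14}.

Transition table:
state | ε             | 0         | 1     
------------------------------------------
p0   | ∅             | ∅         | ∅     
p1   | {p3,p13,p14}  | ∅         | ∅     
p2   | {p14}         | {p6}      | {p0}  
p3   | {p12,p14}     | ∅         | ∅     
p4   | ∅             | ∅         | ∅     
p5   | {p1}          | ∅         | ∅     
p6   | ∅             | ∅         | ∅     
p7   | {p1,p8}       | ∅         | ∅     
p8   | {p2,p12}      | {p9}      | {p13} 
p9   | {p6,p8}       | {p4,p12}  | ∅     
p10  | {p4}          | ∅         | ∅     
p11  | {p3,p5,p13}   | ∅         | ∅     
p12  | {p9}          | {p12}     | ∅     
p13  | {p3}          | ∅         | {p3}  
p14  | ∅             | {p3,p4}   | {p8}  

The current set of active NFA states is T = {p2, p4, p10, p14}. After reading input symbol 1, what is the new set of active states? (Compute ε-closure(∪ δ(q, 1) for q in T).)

{p0, p2, p6, p8, p9, p12, p14}

p2 on 1 → {p0}.
p14 on 1 → {p8}.
No 1-transition from p4, p10.
Union after reading 1: {p0, p8}.
Now take the ε-closure:
From p8 via ε: add p2, p12.
From p2 via ε: add p14.
From p12 via ε: add p9.
From p9 via ε: add p6.
No new states can be added; the closed set is {p0, p2, p6, p8, p9, p12, p14}.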